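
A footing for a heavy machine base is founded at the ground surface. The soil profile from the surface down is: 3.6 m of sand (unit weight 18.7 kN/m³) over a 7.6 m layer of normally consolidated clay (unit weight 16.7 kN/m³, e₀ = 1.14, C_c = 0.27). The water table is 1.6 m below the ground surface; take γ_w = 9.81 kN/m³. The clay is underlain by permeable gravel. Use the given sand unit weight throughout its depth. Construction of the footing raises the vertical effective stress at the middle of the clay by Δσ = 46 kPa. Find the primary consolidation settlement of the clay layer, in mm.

Mid-depth of clay below the ground surface: z = 3.6 + 7.6/2 = 7.4 m.
Total vertical stress at mid-clay: σ_v = 18.7×3.6 + 16.7×3.8 = 130.78 kPa.
Pore pressure: u = 9.81×(7.4 − 1.6) = 56.898 kPa.
Initial effective stress: σ'_0 = σ_v − u = 130.78 − 56.898 = 73.882 kPa.
Final effective stress: σ'_f = σ'_0 + Δσ = 73.882 + 46 = 119.88 kPa.
Normally consolidated clay, so the full stress increment lies on the virgin compression line:
S_c = C_c·H/(1+e₀)·log₁₀(σ'_f/σ'_0) = 0.27×7.6/(1+1.14)×log₁₀(119.88/73.882)
    = 0.95888 × 0.21021 = 0.2016 m

S_c ≈ 202 mm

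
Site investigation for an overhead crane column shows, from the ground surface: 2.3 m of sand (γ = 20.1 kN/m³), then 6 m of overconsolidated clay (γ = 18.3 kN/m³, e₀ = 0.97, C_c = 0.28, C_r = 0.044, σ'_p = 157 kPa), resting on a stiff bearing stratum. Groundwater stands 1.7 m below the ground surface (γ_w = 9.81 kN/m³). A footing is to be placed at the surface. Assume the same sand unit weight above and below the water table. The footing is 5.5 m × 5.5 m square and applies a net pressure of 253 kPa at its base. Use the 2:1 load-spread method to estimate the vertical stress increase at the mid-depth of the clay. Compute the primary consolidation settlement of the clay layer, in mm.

S_c ≈ 40.3 mm

Mid-depth of clay below the ground surface: z = 2.3 + 6/2 = 5.3 m.
Total vertical stress at mid-clay: σ_v = 20.1×2.3 + 18.3×3 = 101.13 kPa.
Pore pressure: u = 9.81×(5.3 − 1.7) = 35.316 kPa.
Initial effective stress: σ'_0 = σ_v − u = 101.13 − 35.316 = 65.814 kPa.
Stress increase at mid-clay by the 2:1 spreading method:
Δσ = qBL/((B+z)(L+z)) = 253×5.5×5.5/((5.5+5.3)(5.5+5.3)) = 65.614 kPa
Final effective stress: σ'_f = 65.814 + 65.614 = 131.43 kPa.
σ'_f = 131.43 ≤ σ'_p = 157 kPa, so the clay remains overconsolidated and only the recompression index applies:
S_c = C_r·H/(1+e₀)·log₁₀(σ'_f/σ'_0) = 0.044×6/1.97×log₁₀(131.43/65.814)
    = 0.13401 × 0.30038 = 0.04025 m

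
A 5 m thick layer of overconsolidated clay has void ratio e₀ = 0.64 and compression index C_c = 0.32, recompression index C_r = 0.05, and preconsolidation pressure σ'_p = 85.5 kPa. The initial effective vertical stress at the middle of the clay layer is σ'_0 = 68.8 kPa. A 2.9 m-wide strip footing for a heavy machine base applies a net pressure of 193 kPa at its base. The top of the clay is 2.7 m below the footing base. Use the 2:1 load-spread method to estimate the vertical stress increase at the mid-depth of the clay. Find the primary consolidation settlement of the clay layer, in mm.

Mid-depth of clay below the footing base: z = 2.7 + 5/2 = 5.2 m.
Stress increase at mid-clay by the 2:1 spreading method:
Δσ = qB/(B+z) = 193×2.9/(2.9+5.2) = 69.099 kPa
Final effective stress: σ'_f = 68.8 + 69.099 = 137.9 kPa.
σ'_f = 137.9 > σ'_p = 85.5 kPa, so the stress path crosses the preconsolidation pressure — recompression up to σ'_p, then virgin compression beyond:
S_c = H/(1+e₀)·[C_r·log₁₀(σ'_p/σ'_0) + C_c·log₁₀(σ'_f/σ'_p)]
    = 5/1.64 × [0.05×log₁₀(85.5/68.8) + 0.32×log₁₀(137.9/85.5)]
    = 3.0488 × [0.0047189 + 0.066431] = 0.2169 m

S_c ≈ 217 mm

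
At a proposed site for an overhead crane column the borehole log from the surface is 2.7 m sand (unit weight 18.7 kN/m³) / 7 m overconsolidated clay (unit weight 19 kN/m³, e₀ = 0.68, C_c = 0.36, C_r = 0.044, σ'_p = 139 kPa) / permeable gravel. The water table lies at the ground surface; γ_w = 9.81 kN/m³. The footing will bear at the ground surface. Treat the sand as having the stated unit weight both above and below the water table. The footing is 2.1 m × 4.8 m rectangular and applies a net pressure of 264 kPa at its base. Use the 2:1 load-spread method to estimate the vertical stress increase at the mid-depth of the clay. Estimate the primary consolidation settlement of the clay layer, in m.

S_c ≈ 0.0333 m

Mid-depth of clay below the ground surface: z = 2.7 + 7/2 = 6.2 m.
Total vertical stress at mid-clay: σ_v = 18.7×2.7 + 19×3.5 = 116.99 kPa.
Pore pressure: u = 9.81×(6.2 − 0) = 60.822 kPa.
Initial effective stress: σ'_0 = σ_v − u = 116.99 − 60.822 = 56.168 kPa.
Stress increase at mid-clay by the 2:1 spreading method:
Δσ = qBL/((B+z)(L+z)) = 264×2.1×4.8/((2.1+6.2)(4.8+6.2)) = 29.147 kPa
Final effective stress: σ'_f = 56.168 + 29.147 = 85.315 kPa.
σ'_f = 85.315 ≤ σ'_p = 139 kPa, so the clay remains overconsolidated and only the recompression index applies:
S_c = C_r·H/(1+e₀)·log₁₀(σ'_f/σ'_0) = 0.044×7/1.68×log₁₀(85.315/56.168)
    = 0.18333 × 0.18154 = 0.03328 m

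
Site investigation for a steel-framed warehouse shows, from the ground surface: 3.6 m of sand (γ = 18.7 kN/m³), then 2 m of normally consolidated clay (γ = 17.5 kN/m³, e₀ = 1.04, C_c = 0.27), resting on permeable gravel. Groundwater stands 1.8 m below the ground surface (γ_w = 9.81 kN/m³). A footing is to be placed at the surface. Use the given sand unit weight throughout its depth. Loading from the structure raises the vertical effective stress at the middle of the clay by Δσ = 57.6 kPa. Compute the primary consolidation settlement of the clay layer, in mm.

S_c ≈ 79.9 mm

Mid-depth of clay below the ground surface: z = 3.6 + 2/2 = 4.6 m.
Total vertical stress at mid-clay: σ_v = 18.7×3.6 + 17.5×1 = 84.82 kPa.
Pore pressure: u = 9.81×(4.6 − 1.8) = 27.468 kPa.
Initial effective stress: σ'_0 = σ_v − u = 84.82 − 27.468 = 57.352 kPa.
Final effective stress: σ'_f = σ'_0 + Δσ = 57.352 + 57.6 = 114.95 kPa.
Normally consolidated clay, so the full stress increment lies on the virgin compression line:
S_c = C_c·H/(1+e₀)·log₁₀(σ'_f/σ'_0) = 0.27×2/(1+1.04)×log₁₀(114.95/57.352)
    = 0.26471 × 0.30196 = 0.07993 m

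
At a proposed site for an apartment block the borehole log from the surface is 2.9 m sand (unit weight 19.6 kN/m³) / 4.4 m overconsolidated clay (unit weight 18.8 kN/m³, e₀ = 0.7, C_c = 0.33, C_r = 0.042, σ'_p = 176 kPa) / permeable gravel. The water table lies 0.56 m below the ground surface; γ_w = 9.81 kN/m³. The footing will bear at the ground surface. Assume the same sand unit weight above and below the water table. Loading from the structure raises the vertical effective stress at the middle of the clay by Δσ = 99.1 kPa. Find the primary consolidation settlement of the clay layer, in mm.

Mid-depth of clay below the ground surface: z = 2.9 + 4.4/2 = 5.1 m.
Total vertical stress at mid-clay: σ_v = 19.6×2.9 + 18.8×2.2 = 98.2 kPa.
Pore pressure: u = 9.81×(5.1 − 0.56) = 44.537 kPa.
Initial effective stress: σ'_0 = σ_v − u = 98.2 − 44.537 = 53.663 kPa.
Final effective stress: σ'_f = 53.663 + 99.1 = 152.76 kPa.
σ'_f = 152.76 ≤ σ'_p = 176 kPa, so the clay remains overconsolidated and only the recompression index applies:
S_c = C_r·H/(1+e₀)·log₁₀(σ'_f/σ'_0) = 0.042×4.4/1.7×log₁₀(152.76/53.663)
    = 0.1087 × 0.45433 = 0.04939 m

S_c ≈ 49.4 mm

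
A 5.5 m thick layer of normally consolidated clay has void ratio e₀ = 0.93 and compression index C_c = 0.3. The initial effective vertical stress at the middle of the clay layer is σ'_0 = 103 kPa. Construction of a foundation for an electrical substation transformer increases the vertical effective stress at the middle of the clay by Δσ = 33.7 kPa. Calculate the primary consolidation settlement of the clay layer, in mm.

S_c ≈ 105 mm

Final effective stress: σ'_f = σ'_0 + Δσ = 103 + 33.7 = 136.7 kPa.
Normally consolidated clay, so the full stress increment lies on the virgin compression line:
S_c = C_c·H/(1+e₀)·log₁₀(σ'_f/σ'_0) = 0.3×5.5/(1+0.93)×log₁₀(136.7/103)
    = 0.85492 × 0.12293 = 0.1051 m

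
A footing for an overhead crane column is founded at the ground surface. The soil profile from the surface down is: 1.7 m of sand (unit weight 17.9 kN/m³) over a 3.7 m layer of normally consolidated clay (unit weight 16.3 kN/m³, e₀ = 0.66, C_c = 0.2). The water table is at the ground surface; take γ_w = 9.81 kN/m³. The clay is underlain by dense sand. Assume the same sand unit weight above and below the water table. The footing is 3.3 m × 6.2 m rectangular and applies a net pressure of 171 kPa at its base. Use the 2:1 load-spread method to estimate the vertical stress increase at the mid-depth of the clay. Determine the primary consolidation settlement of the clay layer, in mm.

Mid-depth of clay below the ground surface: z = 1.7 + 3.7/2 = 3.55 m.
Total vertical stress at mid-clay: σ_v = 17.9×1.7 + 16.3×1.85 = 60.585 kPa.
Pore pressure: u = 9.81×(3.55 − 0) = 34.825 kPa.
Initial effective stress: σ'_0 = σ_v − u = 60.585 − 34.825 = 25.76 kPa.
Stress increase at mid-clay by the 2:1 spreading method:
Δσ = qBL/((B+z)(L+z)) = 171×3.3×6.2/((3.3+3.55)(6.2+3.55)) = 52.385 kPa
Final effective stress: σ'_f = σ'_0 + Δσ = 25.76 + 52.385 = 78.145 kPa.
Normally consolidated clay, so the full stress increment lies on the virgin compression line:
S_c = C_c·H/(1+e₀)·log₁₀(σ'_f/σ'_0) = 0.2×3.7/(1+0.66)×log₁₀(78.145/25.76)
    = 0.44578 × 0.48196 = 0.2148 m

S_c ≈ 215 mm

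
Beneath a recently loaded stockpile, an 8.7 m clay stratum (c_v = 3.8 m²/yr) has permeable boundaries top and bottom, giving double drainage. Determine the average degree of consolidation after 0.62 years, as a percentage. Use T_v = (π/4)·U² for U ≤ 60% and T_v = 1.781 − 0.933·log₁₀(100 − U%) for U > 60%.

Drainage path length: H_d = H/2 = 4.35 m (double drainage).
T_v = c_v·t/H_d² = 3.8×0.62/4.35² = 0.12451.
T_v = 0.12451 corresponds to the U ≤ 60% branch:
U = √(4T_v/π) = 0.3982

U ≈ 39.8 %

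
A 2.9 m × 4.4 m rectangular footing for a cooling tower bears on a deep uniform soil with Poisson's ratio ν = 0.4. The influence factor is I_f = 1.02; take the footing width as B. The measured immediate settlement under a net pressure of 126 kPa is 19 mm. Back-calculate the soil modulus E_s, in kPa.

S_e = q·B·(1−ν²)/E_s · I_f  ⇒  E_s = q·B·(1−ν²)·I_f / S_e.
E_s = 126 × 2.9 × 0.84 × 1.02 / 0.019 = 16480 kPa

E_s ≈ 16500 kPa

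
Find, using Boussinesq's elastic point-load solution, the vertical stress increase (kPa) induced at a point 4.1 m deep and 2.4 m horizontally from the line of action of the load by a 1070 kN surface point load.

Boussinesq vertical stress below a point load on an elastic half-space:
Δσ_z = 3P/(2πz²) · [1 + (r/z)²]^(−5/2)
r/z = 2.4/4.1 = 0.58537; [1+(r/z)²]^(−5/2) = 0.47873.
Δσ_z = 3×1070/(2π×4.1²) × 0.47873 = 30.392 × 0.47873 = 14.55 kPa

Δσ_z ≈ 14.5 kPa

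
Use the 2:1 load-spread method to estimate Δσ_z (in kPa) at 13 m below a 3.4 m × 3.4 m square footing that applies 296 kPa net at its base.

By the 2:1 method the load spreads at 1 horizontal : 2 vertical, so at depth z the loaded area has grown by z in each plan dimension:
Δσ = qBL/((B+z)(L+z)) = 296×3.4×3.4/((3.4+13)(3.4+13)) = 12.722 kPa

Δσ_z ≈ 12.7 kPa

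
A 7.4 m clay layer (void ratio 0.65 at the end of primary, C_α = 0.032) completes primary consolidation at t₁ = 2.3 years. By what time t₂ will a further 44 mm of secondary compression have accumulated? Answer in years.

S_s = C_α·H/(1+e_p)·log₁₀(t₂/t₁) ⇒ log₁₀(t₂/t₁) = S_s·(1+e_p)/(C_α·H).
log₁₀(t₂/t₁) = 0.044 × (1+0.65) / (0.032×7.4) = 0.3066
t₂ = t₁ × 10^0.3066 = 2.3 × 2.026 = 4.659 years

t₂ ≈ 4.66 years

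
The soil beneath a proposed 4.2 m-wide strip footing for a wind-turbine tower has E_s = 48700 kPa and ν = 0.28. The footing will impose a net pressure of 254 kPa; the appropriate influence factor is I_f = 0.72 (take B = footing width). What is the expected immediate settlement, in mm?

Immediate (elastic) settlement: S_e = q·B·(1−ν²)/E_s · I_f.
S_e = 254 × 4.2 × (1 − 0.28²) / 48700 × 0.72
    = 254 × 4.2 × 0.9216 / 48700 × 0.72
    = 0.01454 m = 14.54 mm

S_e ≈ 14.5 mm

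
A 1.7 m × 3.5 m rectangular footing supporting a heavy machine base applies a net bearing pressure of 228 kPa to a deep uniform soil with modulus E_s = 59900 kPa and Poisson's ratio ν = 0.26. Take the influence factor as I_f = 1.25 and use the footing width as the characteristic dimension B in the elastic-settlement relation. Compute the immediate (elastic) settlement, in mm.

S_e ≈ 7.54 mm

Immediate (elastic) settlement: S_e = q·B·(1−ν²)/E_s · I_f.
S_e = 228 × 1.7 × (1 − 0.26²) / 59900 × 1.25
    = 228 × 1.7 × 0.9324 / 59900 × 1.25
    = 0.007542 m = 7.542 mm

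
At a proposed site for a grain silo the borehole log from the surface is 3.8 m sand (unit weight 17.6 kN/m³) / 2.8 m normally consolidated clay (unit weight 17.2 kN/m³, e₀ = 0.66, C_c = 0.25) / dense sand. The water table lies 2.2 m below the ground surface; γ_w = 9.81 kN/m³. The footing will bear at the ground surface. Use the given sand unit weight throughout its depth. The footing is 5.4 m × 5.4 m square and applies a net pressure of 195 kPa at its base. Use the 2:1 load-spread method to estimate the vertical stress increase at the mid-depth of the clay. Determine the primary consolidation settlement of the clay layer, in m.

S_c ≈ 0.11 m

Mid-depth of clay below the ground surface: z = 3.8 + 2.8/2 = 5.2 m.
Total vertical stress at mid-clay: σ_v = 17.6×3.8 + 17.2×1.4 = 90.96 kPa.
Pore pressure: u = 9.81×(5.2 − 2.2) = 29.43 kPa.
Initial effective stress: σ'_0 = σ_v − u = 90.96 − 29.43 = 61.53 kPa.
Stress increase at mid-clay by the 2:1 spreading method:
Δσ = qBL/((B+z)(L+z)) = 195×5.4×5.4/((5.4+5.2)(5.4+5.2)) = 50.607 kPa
Final effective stress: σ'_f = σ'_0 + Δσ = 61.53 + 50.607 = 112.14 kPa.
Normally consolidated clay, so the full stress increment lies on the virgin compression line:
S_c = C_c·H/(1+e₀)·log₁₀(σ'_f/σ'_0) = 0.25×2.8/(1+0.66)×log₁₀(112.14/61.53)
    = 0.42169 × 0.26067 = 0.1099 m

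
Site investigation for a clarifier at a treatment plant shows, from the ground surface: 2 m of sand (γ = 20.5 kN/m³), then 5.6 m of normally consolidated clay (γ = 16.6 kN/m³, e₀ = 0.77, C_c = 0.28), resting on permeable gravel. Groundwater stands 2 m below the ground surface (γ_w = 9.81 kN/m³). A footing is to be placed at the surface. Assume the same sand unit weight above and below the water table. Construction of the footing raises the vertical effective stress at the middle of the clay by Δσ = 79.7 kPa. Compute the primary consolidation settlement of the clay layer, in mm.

Mid-depth of clay below the ground surface: z = 2 + 5.6/2 = 4.8 m.
Total vertical stress at mid-clay: σ_v = 20.5×2 + 16.6×2.8 = 87.48 kPa.
Pore pressure: u = 9.81×(4.8 − 2) = 27.468 kPa.
Initial effective stress: σ'_0 = σ_v − u = 87.48 − 27.468 = 60.012 kPa.
Final effective stress: σ'_f = σ'_0 + Δσ = 60.012 + 79.7 = 139.71 kPa.
Normally consolidated clay, so the full stress increment lies on the virgin compression line:
S_c = C_c·H/(1+e₀)·log₁₀(σ'_f/σ'_0) = 0.28×5.6/(1+0.77)×log₁₀(139.71/60.012)
    = 0.88588 × 0.36699 = 0.3251 m

S_c ≈ 325 mm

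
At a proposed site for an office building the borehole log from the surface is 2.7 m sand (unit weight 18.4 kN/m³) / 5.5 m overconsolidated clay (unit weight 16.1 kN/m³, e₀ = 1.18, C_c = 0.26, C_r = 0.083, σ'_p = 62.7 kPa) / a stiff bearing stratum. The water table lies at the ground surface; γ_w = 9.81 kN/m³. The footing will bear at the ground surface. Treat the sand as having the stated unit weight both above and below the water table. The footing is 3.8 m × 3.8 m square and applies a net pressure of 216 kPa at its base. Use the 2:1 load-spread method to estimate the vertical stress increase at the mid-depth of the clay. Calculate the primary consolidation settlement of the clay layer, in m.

Mid-depth of clay below the ground surface: z = 2.7 + 5.5/2 = 5.45 m.
Total vertical stress at mid-clay: σ_v = 18.4×2.7 + 16.1×2.75 = 93.955 kPa.
Pore pressure: u = 9.81×(5.45 − 0) = 53.465 kPa.
Initial effective stress: σ'_0 = σ_v − u = 93.955 − 53.465 = 40.49 kPa.
Stress increase at mid-clay by the 2:1 spreading method:
Δσ = qBL/((B+z)(L+z)) = 216×3.8×3.8/((3.8+5.45)(3.8+5.45)) = 36.453 kPa
Final effective stress: σ'_f = 40.49 + 36.453 = 76.943 kPa.
σ'_f = 76.943 > σ'_p = 62.7 kPa, so the stress path crosses the preconsolidation pressure — recompression up to σ'_p, then virgin compression beyond:
S_c = H/(1+e₀)·[C_r·log₁₀(σ'_p/σ'_0) + C_c·log₁₀(σ'_f/σ'_p)]
    = 5.5/2.18 × [0.083×log₁₀(62.7/40.49) + 0.26×log₁₀(76.943/62.7)]
    = 2.5229 × [0.015763 + 0.023114] = 0.09808 m

S_c ≈ 0.0981 m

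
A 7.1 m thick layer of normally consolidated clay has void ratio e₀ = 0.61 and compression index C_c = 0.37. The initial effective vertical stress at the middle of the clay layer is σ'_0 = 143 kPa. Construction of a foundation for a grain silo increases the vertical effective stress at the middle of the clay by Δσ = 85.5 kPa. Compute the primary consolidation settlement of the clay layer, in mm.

S_c ≈ 332 mm

Final effective stress: σ'_f = σ'_0 + Δσ = 143 + 85.5 = 228.5 kPa.
Normally consolidated clay, so the full stress increment lies on the virgin compression line:
S_c = C_c·H/(1+e₀)·log₁₀(σ'_f/σ'_0) = 0.37×7.1/(1+0.61)×log₁₀(228.5/143)
    = 1.6317 × 0.20355 = 0.3321 m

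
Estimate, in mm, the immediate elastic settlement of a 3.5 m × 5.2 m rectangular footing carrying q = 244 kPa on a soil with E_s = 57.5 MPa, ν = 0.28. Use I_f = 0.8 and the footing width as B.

Immediate (elastic) settlement: S_e = q·B·(1−ν²)/E_s · I_f.
E_s = 57.5 MPa = 57500 kPa.
S_e = 244 × 3.5 × (1 − 0.28²) / 57500 × 0.8
    = 244 × 3.5 × 0.9216 / 57500 × 0.8
    = 0.01095 m = 10.95 mm

S_e ≈ 11 mm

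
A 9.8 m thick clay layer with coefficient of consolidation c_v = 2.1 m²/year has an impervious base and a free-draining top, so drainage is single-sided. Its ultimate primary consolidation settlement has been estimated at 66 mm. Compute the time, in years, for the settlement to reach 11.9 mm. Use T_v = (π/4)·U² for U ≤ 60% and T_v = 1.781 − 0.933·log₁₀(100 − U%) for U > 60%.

Drainage path length: H_d = H = 9.8 m (single drainage).
U = S(t)/S_ult = 11.9/66 = 0.1803.
U ≤ 60%: T_v = (π/4)·U² = (π/4)×0.1803² = 0.025533.
t = T_v·H_d²/c_v = 0.025533×9.8²/2.1 = 1.168 years.

t ≈ 1.17 years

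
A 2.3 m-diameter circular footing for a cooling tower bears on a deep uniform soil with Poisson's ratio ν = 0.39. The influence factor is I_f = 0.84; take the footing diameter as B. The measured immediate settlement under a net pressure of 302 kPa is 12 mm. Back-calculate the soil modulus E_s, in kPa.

E_s ≈ 41200 kPa

S_e = q·B·(1−ν²)/E_s · I_f  ⇒  E_s = q·B·(1−ν²)·I_f / S_e.
E_s = 302 × 2.3 × 0.8479 × 0.84 / 0.012 = 41230 kPa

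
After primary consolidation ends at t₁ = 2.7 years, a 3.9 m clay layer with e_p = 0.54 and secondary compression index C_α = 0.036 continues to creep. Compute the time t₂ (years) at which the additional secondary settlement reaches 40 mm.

t₂ ≈ 7.41 years

S_s = C_α·H/(1+e_p)·log₁₀(t₂/t₁) ⇒ log₁₀(t₂/t₁) = S_s·(1+e_p)/(C_α·H).
log₁₀(t₂/t₁) = 0.04 × (1+0.54) / (0.036×3.9) = 0.4387
t₂ = t₁ × 10^0.4387 = 2.7 × 2.746 = 7.415 years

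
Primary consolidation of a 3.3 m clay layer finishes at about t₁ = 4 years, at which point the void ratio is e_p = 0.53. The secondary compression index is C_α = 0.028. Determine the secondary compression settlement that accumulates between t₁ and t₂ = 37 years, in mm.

S_s ≈ 58.3 mm

Secondary compression: S_s = C_α·H/(1+e_p)·log₁₀(t₂/t₁)
S_s = 0.028×3.3/(1+0.53)×log₁₀(37/4)
    = 0.06039 × 0.9661 = 0.05835 m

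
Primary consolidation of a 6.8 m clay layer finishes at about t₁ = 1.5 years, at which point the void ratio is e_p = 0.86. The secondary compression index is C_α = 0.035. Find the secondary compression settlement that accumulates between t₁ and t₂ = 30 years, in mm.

S_s ≈ 166 mm

Secondary compression: S_s = C_α·H/(1+e_p)·log₁₀(t₂/t₁)
S_s = 0.035×6.8/(1+0.86)×log₁₀(30/1.5)
    = 0.128 × 1.301 = 0.1665 m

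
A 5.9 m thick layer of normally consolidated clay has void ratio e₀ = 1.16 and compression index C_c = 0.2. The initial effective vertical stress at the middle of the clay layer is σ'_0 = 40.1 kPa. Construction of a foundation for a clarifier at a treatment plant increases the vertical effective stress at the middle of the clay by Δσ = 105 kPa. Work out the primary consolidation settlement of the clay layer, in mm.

S_c ≈ 305 mm

Final effective stress: σ'_f = σ'_0 + Δσ = 40.1 + 105 = 145.1 kPa.
Normally consolidated clay, so the full stress increment lies on the virgin compression line:
S_c = C_c·H/(1+e₀)·log₁₀(σ'_f/σ'_0) = 0.2×5.9/(1+1.16)×log₁₀(145.1/40.1)
    = 0.5463 × 0.55852 = 0.3051 m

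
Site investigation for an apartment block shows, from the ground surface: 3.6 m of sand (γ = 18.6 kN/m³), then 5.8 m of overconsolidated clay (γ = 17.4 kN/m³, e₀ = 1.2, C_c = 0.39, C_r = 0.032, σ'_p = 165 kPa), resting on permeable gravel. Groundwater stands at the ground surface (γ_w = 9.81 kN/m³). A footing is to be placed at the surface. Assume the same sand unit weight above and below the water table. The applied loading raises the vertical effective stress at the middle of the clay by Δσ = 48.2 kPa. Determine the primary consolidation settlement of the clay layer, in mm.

Mid-depth of clay below the ground surface: z = 3.6 + 5.8/2 = 6.5 m.
Total vertical stress at mid-clay: σ_v = 18.6×3.6 + 17.4×2.9 = 117.42 kPa.
Pore pressure: u = 9.81×(6.5 − 0) = 63.765 kPa.
Initial effective stress: σ'_0 = σ_v − u = 117.42 − 63.765 = 53.655 kPa.
Final effective stress: σ'_f = 53.655 + 48.2 = 101.86 kPa.
σ'_f = 101.86 ≤ σ'_p = 165 kPa, so the clay remains overconsolidated and only the recompression index applies:
S_c = C_r·H/(1+e₀)·log₁₀(σ'_f/σ'_0) = 0.032×5.8/2.2×log₁₀(101.86/53.655)
    = 0.084365 × 0.27839 = 0.02349 m

S_c ≈ 23.5 mm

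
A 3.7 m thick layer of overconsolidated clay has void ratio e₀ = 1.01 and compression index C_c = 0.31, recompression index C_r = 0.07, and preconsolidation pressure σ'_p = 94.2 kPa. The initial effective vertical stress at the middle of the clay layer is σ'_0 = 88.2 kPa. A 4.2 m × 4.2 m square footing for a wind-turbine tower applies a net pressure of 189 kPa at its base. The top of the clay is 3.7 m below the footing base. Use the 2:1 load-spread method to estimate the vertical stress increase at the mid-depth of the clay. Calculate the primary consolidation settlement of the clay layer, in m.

Mid-depth of clay below the footing base: z = 3.7 + 3.7/2 = 5.55 m.
Stress increase at mid-clay by the 2:1 spreading method:
Δσ = qBL/((B+z)(L+z)) = 189×4.2×4.2/((4.2+5.55)(4.2+5.55)) = 35.071 kPa
Final effective stress: σ'_f = 88.2 + 35.071 = 123.27 kPa.
σ'_f = 123.27 > σ'_p = 94.2 kPa, so the stress path crosses the preconsolidation pressure — recompression up to σ'_p, then virgin compression beyond:
S_c = H/(1+e₀)·[C_r·log₁₀(σ'_p/σ'_0) + C_c·log₁₀(σ'_f/σ'_p)]
    = 3.7/2.01 × [0.07×log₁₀(94.2/88.2) + 0.31×log₁₀(123.27/94.2)]
    = 1.8408 × [0.0020008 + 0.03621] = 0.07034 m

S_c ≈ 0.0703 m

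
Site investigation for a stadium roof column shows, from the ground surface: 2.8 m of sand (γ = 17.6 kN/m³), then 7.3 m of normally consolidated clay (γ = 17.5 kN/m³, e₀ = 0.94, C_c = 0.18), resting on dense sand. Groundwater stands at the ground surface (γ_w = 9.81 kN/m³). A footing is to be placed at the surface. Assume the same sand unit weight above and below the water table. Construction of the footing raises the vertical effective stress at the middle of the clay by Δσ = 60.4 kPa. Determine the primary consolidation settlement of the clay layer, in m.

S_c ≈ 0.233 m

Mid-depth of clay below the ground surface: z = 2.8 + 7.3/2 = 6.45 m.
Total vertical stress at mid-clay: σ_v = 17.6×2.8 + 17.5×3.65 = 113.16 kPa.
Pore pressure: u = 9.81×(6.45 − 0) = 63.275 kPa.
Initial effective stress: σ'_0 = σ_v − u = 113.16 − 63.275 = 49.885 kPa.
Final effective stress: σ'_f = σ'_0 + Δσ = 49.885 + 60.4 = 110.28 kPa.
Normally consolidated clay, so the full stress increment lies on the virgin compression line:
S_c = C_c·H/(1+e₀)·log₁₀(σ'_f/σ'_0) = 0.18×7.3/(1+0.94)×log₁₀(110.28/49.885)
    = 0.67732 × 0.34453 = 0.2334 m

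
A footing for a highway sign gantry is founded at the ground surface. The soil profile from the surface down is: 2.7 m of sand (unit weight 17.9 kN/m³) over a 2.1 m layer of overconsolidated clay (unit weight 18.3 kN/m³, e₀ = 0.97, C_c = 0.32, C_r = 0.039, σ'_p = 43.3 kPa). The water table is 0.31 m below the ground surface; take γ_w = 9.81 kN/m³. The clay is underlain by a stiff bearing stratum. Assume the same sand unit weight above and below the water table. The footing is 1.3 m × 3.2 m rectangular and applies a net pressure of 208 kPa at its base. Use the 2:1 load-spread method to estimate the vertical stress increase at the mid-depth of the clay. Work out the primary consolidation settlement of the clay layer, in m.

Mid-depth of clay below the ground surface: z = 2.7 + 2.1/2 = 3.75 m.
Total vertical stress at mid-clay: σ_v = 17.9×2.7 + 18.3×1.05 = 67.545 kPa.
Pore pressure: u = 9.81×(3.75 − 0.31) = 33.746 kPa.
Initial effective stress: σ'_0 = σ_v − u = 67.545 − 33.746 = 33.799 kPa.
Stress increase at mid-clay by the 2:1 spreading method:
Δσ = qBL/((B+z)(L+z)) = 208×1.3×3.2/((1.3+3.75)(3.2+3.75)) = 24.654 kPa
Final effective stress: σ'_f = 33.799 + 24.654 = 58.453 kPa.
σ'_f = 58.453 > σ'_p = 43.3 kPa, so the stress path crosses the preconsolidation pressure — recompression up to σ'_p, then virgin compression beyond:
S_c = H/(1+e₀)·[C_r·log₁₀(σ'_p/σ'_0) + C_c·log₁₀(σ'_f/σ'_p)]
    = 2.1/1.97 × [0.039×log₁₀(43.3/33.799) + 0.32×log₁₀(58.453/43.3)]
    = 1.066 × [0.0041958 + 0.041702] = 0.04893 m

S_c ≈ 0.0489 m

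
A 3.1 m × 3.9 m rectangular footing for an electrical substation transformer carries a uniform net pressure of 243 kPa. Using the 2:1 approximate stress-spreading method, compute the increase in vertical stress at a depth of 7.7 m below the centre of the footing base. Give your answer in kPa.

Δσ_z ≈ 23.4 kPa

By the 2:1 method the load spreads at 1 horizontal : 2 vertical, so at depth z the loaded area has grown by z in each plan dimension:
Δσ = qBL/((B+z)(L+z)) = 243×3.1×3.9/((3.1+7.7)(3.9+7.7)) = 23.45 kPa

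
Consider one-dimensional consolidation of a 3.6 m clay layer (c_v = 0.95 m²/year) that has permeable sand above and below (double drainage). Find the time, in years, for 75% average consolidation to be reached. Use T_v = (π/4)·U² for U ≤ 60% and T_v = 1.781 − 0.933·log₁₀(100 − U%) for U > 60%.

Drainage path length: H_d = H/2 = 1.8 m (double drainage).
U > 60%: T_v = 1.781 − 0.933·log₁₀(100 − 75) = 0.47672.
t = T_v·H_d²/c_v = 0.47672×1.8²/0.95 = 1.626 years.

t ≈ 1.63 years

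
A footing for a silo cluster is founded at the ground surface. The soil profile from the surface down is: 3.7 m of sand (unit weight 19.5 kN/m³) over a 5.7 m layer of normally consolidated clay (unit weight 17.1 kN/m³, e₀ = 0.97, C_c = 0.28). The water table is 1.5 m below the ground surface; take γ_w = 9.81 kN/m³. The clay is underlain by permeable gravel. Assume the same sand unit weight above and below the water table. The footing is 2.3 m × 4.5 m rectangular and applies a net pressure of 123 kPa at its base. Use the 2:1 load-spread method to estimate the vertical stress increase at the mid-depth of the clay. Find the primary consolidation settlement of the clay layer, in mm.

S_c ≈ 59 mm

Mid-depth of clay below the ground surface: z = 3.7 + 5.7/2 = 6.55 m.
Total vertical stress at mid-clay: σ_v = 19.5×3.7 + 17.1×2.85 = 120.89 kPa.
Pore pressure: u = 9.81×(6.55 − 1.5) = 49.541 kPa.
Initial effective stress: σ'_0 = σ_v − u = 120.89 − 49.541 = 71.349 kPa.
Stress increase at mid-clay by the 2:1 spreading method:
Δσ = qBL/((B+z)(L+z)) = 123×2.3×4.5/((2.3+6.55)(4.5+6.55)) = 13.018 kPa
Final effective stress: σ'_f = σ'_0 + Δσ = 71.349 + 13.018 = 84.367 kPa.
Normally consolidated clay, so the full stress increment lies on the virgin compression line:
S_c = C_c·H/(1+e₀)·log₁₀(σ'_f/σ'_0) = 0.28×5.7/(1+0.97)×log₁₀(84.367/71.349)
    = 0.81015 × 0.072785 = 0.05897 m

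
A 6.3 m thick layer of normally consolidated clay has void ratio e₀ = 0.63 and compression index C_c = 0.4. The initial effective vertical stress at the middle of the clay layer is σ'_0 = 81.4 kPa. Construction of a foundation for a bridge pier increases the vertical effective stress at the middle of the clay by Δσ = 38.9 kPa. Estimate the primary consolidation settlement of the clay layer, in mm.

Final effective stress: σ'_f = σ'_0 + Δσ = 81.4 + 38.9 = 120.3 kPa.
Normally consolidated clay, so the full stress increment lies on the virgin compression line:
S_c = C_c·H/(1+e₀)·log₁₀(σ'_f/σ'_0) = 0.4×6.3/(1+0.63)×log₁₀(120.3/81.4)
    = 1.546 × 0.16964 = 0.2623 m

S_c ≈ 262 mm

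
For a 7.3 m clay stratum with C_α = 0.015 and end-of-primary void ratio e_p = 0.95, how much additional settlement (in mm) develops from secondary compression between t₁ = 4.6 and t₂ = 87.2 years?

Secondary compression: S_s = C_α·H/(1+e_p)·log₁₀(t₂/t₁)
S_s = 0.015×7.3/(1+0.95)×log₁₀(87.2/4.6)
    = 0.05615 × 1.278 = 0.07175 m

S_s ≈ 71.8 mm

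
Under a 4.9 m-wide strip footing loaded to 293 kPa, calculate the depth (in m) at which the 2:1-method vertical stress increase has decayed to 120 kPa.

z ≈ 7.06 m

2:1 spreading — at depth z the loaded area has grown by z in each plan dimension:
qB/(B+z) = Δσ_z ⇒ z = qB/Δσ_z − B = 293×4.9/120 − 4.9 = 7.064 m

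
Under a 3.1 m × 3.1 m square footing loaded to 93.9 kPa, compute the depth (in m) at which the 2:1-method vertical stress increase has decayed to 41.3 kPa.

2:1 spreading — at depth z the loaded area has grown by z in each plan dimension:
qB²/(B+z)² = Δσ_z ⇒ z = B(√(q/Δσ_z) − 1) = 3.1×(√(93.9/41.3) − 1) = 1.574 m

z ≈ 1.57 m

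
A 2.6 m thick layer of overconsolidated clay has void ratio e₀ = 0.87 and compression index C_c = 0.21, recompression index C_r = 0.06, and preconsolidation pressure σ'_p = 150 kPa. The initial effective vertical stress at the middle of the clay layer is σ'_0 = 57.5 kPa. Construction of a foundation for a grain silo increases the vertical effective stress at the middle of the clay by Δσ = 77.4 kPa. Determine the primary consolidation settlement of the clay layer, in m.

S_c ≈ 0.0309 m

Final effective stress: σ'_f = 57.5 + 77.4 = 134.9 kPa.
σ'_f = 134.9 ≤ σ'_p = 150 kPa, so the clay remains overconsolidated and only the recompression index applies:
S_c = C_r·H/(1+e₀)·log₁₀(σ'_f/σ'_0) = 0.06×2.6/1.87×log₁₀(134.9/57.5)
    = 0.083424 × 0.37034 = 0.0309 m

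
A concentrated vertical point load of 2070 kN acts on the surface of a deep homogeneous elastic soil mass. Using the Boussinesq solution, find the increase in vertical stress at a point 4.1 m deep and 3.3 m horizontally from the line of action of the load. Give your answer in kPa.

Δσ_z ≈ 16.9 kPa

Boussinesq vertical stress below a point load on an elastic half-space:
Δσ_z = 3P/(2πz²) · [1 + (r/z)²]^(−5/2)
r/z = 3.3/4.1 = 0.80488; [1+(r/z)²]^(−5/2) = 0.28689.
Δσ_z = 3×2070/(2π×4.1²) × 0.28689 = 58.795 × 0.28689 = 16.87 kPa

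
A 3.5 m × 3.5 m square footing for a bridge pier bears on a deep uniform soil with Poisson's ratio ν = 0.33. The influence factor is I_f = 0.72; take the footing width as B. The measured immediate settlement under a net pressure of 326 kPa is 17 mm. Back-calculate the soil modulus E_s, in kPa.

S_e = q·B·(1−ν²)/E_s · I_f  ⇒  E_s = q·B·(1−ν²)·I_f / S_e.
E_s = 326 × 3.5 × 0.8911 × 0.72 / 0.017 = 43060 kPa

E_s ≈ 43100 kPa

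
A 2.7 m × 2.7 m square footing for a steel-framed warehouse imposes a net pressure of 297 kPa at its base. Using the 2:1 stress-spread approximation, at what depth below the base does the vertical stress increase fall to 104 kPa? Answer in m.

2:1 spreading — at depth z the loaded area has grown by z in each plan dimension:
qB²/(B+z)² = Δσ_z ⇒ z = B(√(q/Δσ_z) − 1) = 2.7×(√(297/104) − 1) = 1.863 m

z ≈ 1.86 m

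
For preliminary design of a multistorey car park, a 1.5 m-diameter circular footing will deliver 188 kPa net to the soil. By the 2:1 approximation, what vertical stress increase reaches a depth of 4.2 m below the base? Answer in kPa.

Δσ_z ≈ 13 kPa

By the 2:1 method the load spreads at 1 horizontal : 2 vertical, so at depth z the loaded area has grown by z in each plan dimension:
Δσ ≈ qD²/(D+z)² = 188×1.5²/(1.5+4.2)² = 13.019 kPa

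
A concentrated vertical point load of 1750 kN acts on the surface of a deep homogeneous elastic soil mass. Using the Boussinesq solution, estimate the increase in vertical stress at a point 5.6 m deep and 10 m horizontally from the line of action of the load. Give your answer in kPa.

Boussinesq vertical stress below a point load on an elastic half-space:
Δσ_z = 3P/(2πz²) · [1 + (r/z)²]^(−5/2)
r/z = 10/5.6 = 1.7857; [1+(r/z)²]^(−5/2) = 0.027847.
Δσ_z = 3×1750/(2π×5.6²) × 0.027847 = 26.644 × 0.027847 = 0.742 kPa

Δσ_z ≈ 0.742 kPa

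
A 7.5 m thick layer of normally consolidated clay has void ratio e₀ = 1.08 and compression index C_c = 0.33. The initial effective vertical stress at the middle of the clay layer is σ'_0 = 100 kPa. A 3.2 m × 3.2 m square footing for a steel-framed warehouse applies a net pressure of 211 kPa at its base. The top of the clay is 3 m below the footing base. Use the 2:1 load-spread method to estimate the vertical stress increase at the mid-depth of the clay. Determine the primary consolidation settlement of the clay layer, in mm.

S_c ≈ 102 mm

Mid-depth of clay below the footing base: z = 3 + 7.5/2 = 6.75 m.
Stress increase at mid-clay by the 2:1 spreading method:
Δσ = qBL/((B+z)(L+z)) = 211×3.2×3.2/((3.2+6.75)(3.2+6.75)) = 21.824 kPa
Final effective stress: σ'_f = σ'_0 + Δσ = 100 + 21.824 = 121.82 kPa.
Normally consolidated clay, so the full stress increment lies on the virgin compression line:
S_c = C_c·H/(1+e₀)·log₁₀(σ'_f/σ'_0) = 0.33×7.5/(1+1.08)×log₁₀(121.82/100)
    = 1.1899 × 0.085719 = 0.102 m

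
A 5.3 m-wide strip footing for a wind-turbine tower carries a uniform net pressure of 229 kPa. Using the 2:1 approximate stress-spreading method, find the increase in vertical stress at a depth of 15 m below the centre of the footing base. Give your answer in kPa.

Δσ_z ≈ 59.8 kPa

By the 2:1 method the load spreads at 1 horizontal : 2 vertical, so at depth z the loaded area has grown by z in each plan dimension:
Δσ = qB/(B+z) = 229×5.3/(5.3+15) = 59.788 kPa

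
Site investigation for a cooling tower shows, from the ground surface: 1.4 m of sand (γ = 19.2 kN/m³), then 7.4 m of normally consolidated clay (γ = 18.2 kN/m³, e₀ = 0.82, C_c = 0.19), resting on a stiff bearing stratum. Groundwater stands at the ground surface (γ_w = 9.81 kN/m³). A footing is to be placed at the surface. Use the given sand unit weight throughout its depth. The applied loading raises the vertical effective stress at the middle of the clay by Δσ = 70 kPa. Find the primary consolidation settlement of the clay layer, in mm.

Mid-depth of clay below the ground surface: z = 1.4 + 7.4/2 = 5.1 m.
Total vertical stress at mid-clay: σ_v = 19.2×1.4 + 18.2×3.7 = 94.22 kPa.
Pore pressure: u = 9.81×(5.1 − 0) = 50.031 kPa.
Initial effective stress: σ'_0 = σ_v − u = 94.22 − 50.031 = 44.189 kPa.
Final effective stress: σ'_f = σ'_0 + Δσ = 44.189 + 70 = 114.19 kPa.
Normally consolidated clay, so the full stress increment lies on the virgin compression line:
S_c = C_c·H/(1+e₀)·log₁₀(σ'_f/σ'_0) = 0.19×7.4/(1+0.82)×log₁₀(114.19/44.189)
    = 0.77253 × 0.41231 = 0.3185 m

S_c ≈ 319 mm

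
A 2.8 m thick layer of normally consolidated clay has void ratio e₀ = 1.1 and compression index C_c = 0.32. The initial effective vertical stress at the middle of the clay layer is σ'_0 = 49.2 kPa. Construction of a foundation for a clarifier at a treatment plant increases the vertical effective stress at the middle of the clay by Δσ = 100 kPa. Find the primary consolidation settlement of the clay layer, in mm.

Final effective stress: σ'_f = σ'_0 + Δσ = 49.2 + 100 = 149.2 kPa.
Normally consolidated clay, so the full stress increment lies on the virgin compression line:
S_c = C_c·H/(1+e₀)·log₁₀(σ'_f/σ'_0) = 0.32×2.8/(1+1.1)×log₁₀(149.2/49.2)
    = 0.42667 × 0.4818 = 0.2056 m

S_c ≈ 206 mm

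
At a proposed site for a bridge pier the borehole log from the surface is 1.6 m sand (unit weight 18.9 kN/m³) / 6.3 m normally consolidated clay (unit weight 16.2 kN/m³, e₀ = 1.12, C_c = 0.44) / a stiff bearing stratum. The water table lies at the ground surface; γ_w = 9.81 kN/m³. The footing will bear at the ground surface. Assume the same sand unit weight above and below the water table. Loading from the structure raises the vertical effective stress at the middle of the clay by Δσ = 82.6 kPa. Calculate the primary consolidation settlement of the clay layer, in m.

S_c ≈ 0.692 m

Mid-depth of clay below the ground surface: z = 1.6 + 6.3/2 = 4.75 m.
Total vertical stress at mid-clay: σ_v = 18.9×1.6 + 16.2×3.15 = 81.27 kPa.
Pore pressure: u = 9.81×(4.75 − 0) = 46.598 kPa.
Initial effective stress: σ'_0 = σ_v − u = 81.27 − 46.598 = 34.672 kPa.
Final effective stress: σ'_f = σ'_0 + Δσ = 34.672 + 82.6 = 117.27 kPa.
Normally consolidated clay, so the full stress increment lies on the virgin compression line:
S_c = C_c·H/(1+e₀)·log₁₀(σ'_f/σ'_0) = 0.44×6.3/(1+1.12)×log₁₀(117.27/34.672)
    = 1.3075 × 0.52921 = 0.6919 m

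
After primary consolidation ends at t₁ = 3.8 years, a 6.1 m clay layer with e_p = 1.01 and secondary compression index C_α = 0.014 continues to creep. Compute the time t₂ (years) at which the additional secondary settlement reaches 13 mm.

S_s = C_α·H/(1+e_p)·log₁₀(t₂/t₁) ⇒ log₁₀(t₂/t₁) = S_s·(1+e_p)/(C_α·H).
log₁₀(t₂/t₁) = 0.013 × (1+1.01) / (0.014×6.1) = 0.306
t₂ = t₁ × 10^0.306 = 3.8 × 2.023 = 7.687 years

t₂ ≈ 7.69 years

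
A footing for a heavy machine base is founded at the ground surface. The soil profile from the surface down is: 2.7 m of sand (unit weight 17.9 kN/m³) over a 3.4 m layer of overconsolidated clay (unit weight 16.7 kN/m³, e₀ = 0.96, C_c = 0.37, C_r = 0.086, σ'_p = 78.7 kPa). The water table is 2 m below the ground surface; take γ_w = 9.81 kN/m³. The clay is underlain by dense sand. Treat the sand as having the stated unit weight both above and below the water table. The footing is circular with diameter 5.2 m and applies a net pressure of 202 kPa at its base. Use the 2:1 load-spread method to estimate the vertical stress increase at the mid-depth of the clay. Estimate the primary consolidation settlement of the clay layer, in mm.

Mid-depth of clay below the ground surface: z = 2.7 + 3.4/2 = 4.4 m.
Total vertical stress at mid-clay: σ_v = 17.9×2.7 + 16.7×1.7 = 76.72 kPa.
Pore pressure: u = 9.81×(4.4 − 2) = 23.544 kPa.
Initial effective stress: σ'_0 = σ_v − u = 76.72 − 23.544 = 53.176 kPa.
Stress increase at mid-clay by the 2:1 spreading method:
Δσ ≈ qD²/(D+z)² = 202×5.2²/(5.2+4.4)² = 59.267 kPa
Final effective stress: σ'_f = 53.176 + 59.267 = 112.44 kPa.
σ'_f = 112.44 > σ'_p = 78.7 kPa, so the stress path crosses the preconsolidation pressure — recompression up to σ'_p, then virgin compression beyond:
S_c = H/(1+e₀)·[C_r·log₁₀(σ'_p/σ'_0) + C_c·log₁₀(σ'_f/σ'_p)]
    = 3.4/1.96 × [0.086×log₁₀(78.7/53.176) + 0.37×log₁₀(112.44/78.7)]
    = 1.7347 × [0.014642 + 0.05733] = 0.1248 m

S_c ≈ 125 mm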